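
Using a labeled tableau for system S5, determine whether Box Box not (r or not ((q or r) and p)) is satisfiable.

1. Box Box not (r or not ((q or r) and p)), 0
2. Box not (r or not ((q or r) and p)), 0
3. not (r or not ((q or r) and p)), 0
4. not r, 0
5. (q or r) and p, 0
6. q or r, 0
7. p, 0
8. q, 0
Accessibility: 0R0

Satisfiable (open branch found)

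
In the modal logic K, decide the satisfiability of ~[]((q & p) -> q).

1. ~[]((q & p) -> q), w0
2. ~((q & p) -> q), w1
3. q & p, w1
4. ~q, w1
5. q, w1
6. p, w1
Accessibility: w0Rw1
Branch closes: q and ~q both at w1.
All branches of the tableau close; one closing branch shown above.

Unsatisfiable (every branch closes)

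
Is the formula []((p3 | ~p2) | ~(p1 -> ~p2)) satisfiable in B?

1. []((p3 | ~p2) | ~(p1 -> ~p2)), w0
2. (p3 | ~p2) | ~(p1 -> ~p2), w0   [[]-rule on 1 via w0Rw0]
3. ~(p1 -> ~p2), w0   [|-rule on 2 (branches; this branch)]
4. p1, w0   [~->-rule on 3]
5. p2, w0   [~->-rule on 3]
Accessibility: w0Rw0

Yes, satisfiable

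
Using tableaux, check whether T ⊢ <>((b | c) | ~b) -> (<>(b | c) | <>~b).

Tableau for the negation ~(<>((b | c) | ~b) -> (<>(b | c) | <>~b)):
1. ~(<>((b | c) | ~b) -> (<>(b | c) | <>~b)), 0
2. <>((b | c) | ~b), 0
3. ~(<>(b | c) | <>~b), 0
4. ~<>(b | c), 0
5. ~<>~b, 0
6. ~(b | c), 0
7. ~b, 0
8. ~c, 0
9. b, 0
Accessibility: 0R0
Branch closes: b and ~b both at 0.
All branches of the negation close; one closing branch shown above.

Valid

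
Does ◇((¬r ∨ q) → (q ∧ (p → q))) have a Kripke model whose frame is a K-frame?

Satisfiable

1. ◇((¬r ∨ q) → (q ∧ (p → q))), u
2. (¬r ∨ q) → (q ∧ (p → q)), v   [◇-rule on 1: fresh world v, uRv]
3. q ∧ (p → q), v   [→-rule on 2 (branches; this branch)]
4. q, v   [∧-rule on 3]
5. p → q, v   [∧-rule on 3]
Accessibility: uRv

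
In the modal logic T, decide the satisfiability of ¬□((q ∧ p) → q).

1. ¬□((q ∧ p) → q), 0
2. ¬((q ∧ p) → q), 1   [¬□-rule on 1: fresh world 1, 0R1]
3. q ∧ p, 1   [¬→-rule on 2]
4. ¬q, 1   [¬→-rule on 2]
5. q, 1   [∧-rule on 3]
6. p, 1   [∧-rule on 3]
Accessibility: 0R0, 0R1, 1R1
Branch closes: q and ¬q both at 1.
Every branch closes; the branch above is one of them.

Unsatisfiable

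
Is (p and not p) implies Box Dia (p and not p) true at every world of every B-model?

Valid

Tableau for the negation not ((p and not p) implies Box Dia (p and not p)):
1. not ((p and not p) implies Box Dia (p and not p)), w0
2. p and not p, w0
3. not Box Dia (p and not p), w0
4. p, w0
5. not p, w0
Accessibility: w0Rw0
Branch closes: p and not p both at w0.
All branches of the negation close; one closing branch shown above.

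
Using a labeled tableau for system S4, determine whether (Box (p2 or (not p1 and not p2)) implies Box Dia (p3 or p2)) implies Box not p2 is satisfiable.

Satisfiable (open branch found)

1. (Box (p2 or (not p1 and not p2)) implies Box Dia (p3 or p2)) implies Box not p2, u
2. Box not p2, u   [implies-rule on 1 (branches; this branch)]
3. not p2, u   [Box-rule on 2 via uRu]
Accessibility: uRu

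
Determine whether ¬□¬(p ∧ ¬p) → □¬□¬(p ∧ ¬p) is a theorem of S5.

Tableau for the negation ¬(¬□¬(p ∧ ¬p) → □¬□¬(p ∧ ¬p)):
1. ¬(¬□¬(p ∧ ¬p) → □¬□¬(p ∧ ¬p)), w0
2. ¬□¬(p ∧ ¬p), w0   [¬→-rule on 1]
3. ¬□¬□¬(p ∧ ¬p), w0   [¬→-rule on 1]
4. p ∧ ¬p, w1   [¬□-rule on 2: fresh world w1, w0Rw1]
5. p, w1   [∧-rule on 4]
6. ¬p, w1   [∧-rule on 4]
Accessibility: w0Rw0, w0Rw1, w1Rw0, w1Rw1
Branch closes: p and ¬p both at w1.
Every branch of the negation's tableau closes; the branch above is one of them.

Valid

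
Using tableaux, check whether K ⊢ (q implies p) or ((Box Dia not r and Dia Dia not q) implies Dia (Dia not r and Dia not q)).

Valid in K

Tableau for the negation not ((q implies p) or ((Box Dia not r and Dia Dia not q) implies Dia (Dia not r and Dia not q))):
1. not ((q implies p) or ((Box Dia not r and Dia Dia not q) implies Dia (Dia not r and Dia not q))), w0
2. not (q implies p), w0
3. not ((Box Dia not r and Dia Dia not q) implies Dia (Dia not r and Dia not q)), w0
4. q, w0
5. not p, w0
6. Box Dia not r and Dia Dia not q, w0
7. not Dia (Dia not r and Dia not q), w0
8. Box Dia not r, w0
9. Dia Dia not q, w0
10. Dia not q, w1
11. not (Dia not r and Dia not q), w1
12. Dia not r, w1
13. not Dia not r, w1
14. not q, w2
15. r, w2
16. not r, w3
17. r, w3
Accessibility: w0Rw1, w1Rw2, w1Rw3
Branch closes: r and not r both at w3.
Every branch of the negation's tableau closes; the branch above is one of them.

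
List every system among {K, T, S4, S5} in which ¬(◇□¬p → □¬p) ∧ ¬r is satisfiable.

K, T, S4

S5-tableau for the formula:
1. ¬(◇□¬p → □¬p) ∧ ¬r, w0
2. ¬(◇□¬p → □¬p), w0
3. ¬r, w0
4. ◇□¬p, w0
5. ¬□¬p, w0
6. □¬p, w1
7. ¬p, w0
8. ¬p, w1
9. p, w2
10. ¬p, w2
Accessibility: w0Rw0, w0Rw1, w0Rw2, w1Rw0, w1Rw1, w1Rw2, w2Rw0, w2Rw1, w2Rw2
Branch closes: p and ¬p both at w2.
Every branch closes (one shown): unsatisfiable in S5.
S4-tableau for the formula:
1. ¬(◇□¬p → □¬p) ∧ ¬r, w0
2. ¬(◇□¬p → □¬p), w0
3. ¬r, w0
4. ◇□¬p, w0
5. ¬□¬p, w0
6. □¬p, w1
7. ¬p, w1
8. p, w2
Accessibility: w0Rw0, w0Rw1, w0Rw2, w1Rw1, w2Rw2
Complete open branch: satisfiable in S4, hence also in K, T (this S4-model is also a K-model and a T-model).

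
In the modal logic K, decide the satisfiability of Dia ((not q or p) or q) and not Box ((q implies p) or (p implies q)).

1. Dia ((not q or p) or q) and not Box ((q implies p) or (p implies q)), 0
2. Dia ((not q or p) or q), 0   [and-rule on 1]
3. not Box ((q implies p) or (p implies q)), 0   [and-rule on 1]
4. (not q or p) or q, 1   [Dia-rule on 2: fresh world 1, 0R1]
5. not q or p, 1   [or-rule on 4 (branches; this branch)]
6. p, 1   [or-rule on 5 (branches; this branch)]
7. not ((q implies p) or (p implies q)), 2   [neg-Box-rule on 3: fresh world 2, 0R2]
8. not (q implies p), 2   [neg-or-rule on 7]
9. not (p implies q), 2   [neg-or-rule on 7]
10. q, 2   [neg-implies-rule on 8]
11. not p, 2   [neg-implies-rule on 8]
12. p, 2   [neg-implies-rule on 9]
13. not q, 2   [neg-implies-rule on 9]
Accessibility: 0R1, 0R2
Branch closes: p and not p both at 2.
All branches of the tableau close; one closing branch shown above.

Unsatisfiable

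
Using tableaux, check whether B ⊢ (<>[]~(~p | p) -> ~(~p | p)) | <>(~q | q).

Valid

Tableau for the negation ~((<>[]~(~p | p) -> ~(~p | p)) | <>(~q | q)):
1. ~((<>[]~(~p | p) -> ~(~p | p)) | <>(~q | q)), w0
2. ~(<>[]~(~p | p) -> ~(~p | p)), w0   [~|-rule on 1]
3. ~<>(~q | q), w0   [~|-rule on 1]
4. <>[]~(~p | p), w0   [~->-rule on 2]
5. ~p | p, w0   [~->-rule on 2]
6. ~(~q | q), w0   [~<>-rule on 3 via w0Rw0]
7. q, w0   [~|-rule on 6]
8. ~q, w0   [~|-rule on 6]
Accessibility: w0Rw0
Branch closes: q and ~q both at w0.
Every branch of the negation's tableau closes; the branch above is one of them.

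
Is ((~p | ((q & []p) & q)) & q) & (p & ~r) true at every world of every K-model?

No, not valid

Tableau for the negation ~(((~p | ((q & []p) & q)) & q) & (p & ~r)):
1. ~(((~p | ((q & []p) & q)) & q) & (p & ~r)), u
2. ~(p & ~r), u
3. r, u
The negation has an open branch (countermodel exists).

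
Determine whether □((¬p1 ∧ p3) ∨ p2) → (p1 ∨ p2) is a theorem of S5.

Invalid (countermodel exists)

Tableau for the negation ¬(□((¬p1 ∧ p3) ∨ p2) → (p1 ∨ p2)):
1. ¬(□((¬p1 ∧ p3) ∨ p2) → (p1 ∨ p2)), w0
2. □((¬p1 ∧ p3) ∨ p2), w0
3. ¬(p1 ∨ p2), w0
4. ¬p1, w0
5. ¬p2, w0
6. (¬p1 ∧ p3) ∨ p2, w0
7. ¬p1 ∧ p3, w0
8. p3, w0
Accessibility: w0Rw0
The negation has an open branch (countermodel exists).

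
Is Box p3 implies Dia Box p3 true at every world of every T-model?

Tableau for the negation not (Box p3 implies Dia Box p3):
1. not (Box p3 implies Dia Box p3), w0
2. Box p3, w0   [neg-implies-rule on 1]
3. not Dia Box p3, w0   [neg-implies-rule on 1]
4. p3, w0   [Box-rule on 2 via w0Rw0]
5. not Box p3, w0   [neg-Dia-rule on 3 via w0Rw0]
6. not p3, w1   [neg-Box-rule on 5: fresh world w1, w0Rw1]
7. p3, w1   [Box-rule on 2 via w0Rw1]
Accessibility: w0Rw0, w0Rw1, w1Rw1
Branch closes: p3 and not p3 both at w1.
All branches of the negation close; one closing branch shown above.

Valid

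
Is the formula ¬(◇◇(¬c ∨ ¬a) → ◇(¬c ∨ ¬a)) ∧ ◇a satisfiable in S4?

Unsatisfiable

1. ¬(◇◇(¬c ∨ ¬a) → ◇(¬c ∨ ¬a)) ∧ ◇a, u
2. ¬(◇◇(¬c ∨ ¬a) → ◇(¬c ∨ ¬a)), u
3. ◇a, u
4. ◇◇(¬c ∨ ¬a), u
5. ¬◇(¬c ∨ ¬a), u
6. ¬(¬c ∨ ¬a), u
7. c, u
8. a, u
9. a, v
10. ¬(¬c ∨ ¬a), v
11. c, v
12. ◇(¬c ∨ ¬a), w
13. ¬(¬c ∨ ¬a), w
14. c, w
15. a, w
16. ¬c ∨ ¬a, x
17. ¬(¬c ∨ ¬a), x
18. c, x
19. a, x
20. ¬a, x
Accessibility: uRu, uRv, uRw, uRx, vRv, wRw, wRx, xRx
Branch closes: a and ¬a both at x.
All branches of the tableau close; one closing branch shown above.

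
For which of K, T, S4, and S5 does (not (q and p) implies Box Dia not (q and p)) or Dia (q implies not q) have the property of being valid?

S5

S4-tableau for the negation not ((not (q and p) implies Box Dia not (q and p)) or Dia (q implies not q)):
1. not ((not (q and p) implies Box Dia not (q and p)) or Dia (q implies not q)), 0
2. not (not (q and p) implies Box Dia not (q and p)), 0
3. not Dia (q implies not q), 0
4. not (q and p), 0
5. not Box Dia not (q and p), 0
6. not (q implies not q), 0
7. q, 0
8. not p, 0
9. not Dia not (q and p), 1
10. not (q implies not q), 1
11. q, 1
12. q and p, 1
13. p, 1
Accessibility: 0R0, 0R1, 1R1
Complete open branch: countermodel on an S4-frame, so not valid in S4, nor in K, T (the same frame is also a K-frame and a T-frame).
S5-tableau for the negation not ((not (q and p) implies Box Dia not (q and p)) or Dia (q implies not q)):
1. not ((not (q and p) implies Box Dia not (q and p)) or Dia (q implies not q)), 0
2. not (not (q and p) implies Box Dia not (q and p)), 0
3. not Dia (q implies not q), 0
4. not (q and p), 0
5. not Box Dia not (q and p), 0
6. not (q implies not q), 0
7. q, 0
8. not p, 0
9. not Dia not (q and p), 1
10. not (q implies not q), 1
11. q, 1
12. q and p, 0
13. p, 0
Accessibility: 0R0, 0R1, 1R0, 1R1
Branch closes: p and not p both at 0.
Every branch closes (one shown): valid in S5.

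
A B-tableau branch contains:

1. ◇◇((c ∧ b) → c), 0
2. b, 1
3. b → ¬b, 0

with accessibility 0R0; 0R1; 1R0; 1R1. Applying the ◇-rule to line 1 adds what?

a fresh world 2 with 0R2, and ◇((c ∧ b) → c) at 2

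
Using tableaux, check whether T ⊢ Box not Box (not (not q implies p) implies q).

Tableau for the negation not Box not Box (not (not q implies p) implies q):
1. not Box not Box (not (not q implies p) implies q), 0
2. Box (not (not q implies p) implies q), 1   [neg-Box-rule on 1: fresh world 1, 0R1]
3. not (not q implies p) implies q, 1   [Box-rule on 2 via 1R1]
4. q, 1   [implies-rule on 3 (branches; this branch)]
Accessibility: 0R0, 0R1, 1R1
The negation has an open branch (countermodel exists).

Not valid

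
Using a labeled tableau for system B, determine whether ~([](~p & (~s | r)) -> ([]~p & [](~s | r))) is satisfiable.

1. ~([](~p & (~s | r)) -> ([]~p & [](~s | r))), 0
2. [](~p & (~s | r)), 0
3. ~([]~p & [](~s | r)), 0
4. ~p & (~s | r), 0
5. ~p, 0
6. ~s | r, 0
7. ~[](~s | r), 0
8. r, 0
9. ~(~s | r), 1
10. s, 1
11. ~r, 1
12. ~p & (~s | r), 1
13. ~p, 1
14. ~s | r, 1
15. r, 1
Accessibility: 0R0, 0R1, 1R0, 1R1
Branch closes: r and ~r both at 1.
(One branch shown.) All branches close.

Unsatisfiable (every branch closes)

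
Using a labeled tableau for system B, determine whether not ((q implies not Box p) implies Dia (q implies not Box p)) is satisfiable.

Unsatisfiable (every branch closes)

1. not ((q implies not Box p) implies Dia (q implies not Box p)), w0
2. q implies not Box p, w0   [neg-implies-rule on 1]
3. not Dia (q implies not Box p), w0   [neg-implies-rule on 1]
4. not (q implies not Box p), w0   [neg-Dia-rule on 3 via w0Rw0]
5. q, w0   [neg-implies-rule on 4]
6. Box p, w0   [neg-implies-rule on 4]
7. p, w0   [Box-rule on 6 via w0Rw0]
8. not Box p, w0   [implies-rule on 2 (branches; this branch)]
9. not p, w1   [neg-Box-rule on 8: fresh world w1, w0Rw1]
10. not (q implies not Box p), w1   [neg-Dia-rule on 3 via w0Rw1]
11. q, w1   [neg-implies-rule on 10]
12. Box p, w1   [neg-implies-rule on 10]
13. p, w1   [Box-rule on 6 via w0Rw1]
Accessibility: w0Rw0, w0Rw1, w1Rw0, w1Rw1
Branch closes: p and not p both at w1.
Every branch closes; the branch above is one of them.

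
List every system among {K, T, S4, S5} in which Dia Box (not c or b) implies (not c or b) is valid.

S5

S4-tableau for the negation not (Dia Box (not c or b) implies (not c or b)):
1. not (Dia Box (not c or b) implies (not c or b)), w0
2. Dia Box (not c or b), w0
3. not (not c or b), w0
4. c, w0
5. not b, w0
6. Box (not c or b), w1
7. not c or b, w1
8. b, w1
Accessibility: w0Rw0, w0Rw1, w1Rw1
Complete open branch: countermodel on an S4-frame, so not valid in S4, nor in K, T (the same frame is also a K-frame and a T-frame).
S5-tableau for the negation not (Dia Box (not c or b) implies (not c or b)):
1. not (Dia Box (not c or b) implies (not c or b)), w0
2. Dia Box (not c or b), w0
3. not (not c or b), w0
4. c, w0
5. not b, w0
6. Box (not c or b), w1
7. not c or b, w0
8. not c or b, w1
9. b, w0
Accessibility: w0Rw0, w0Rw1, w1Rw0, w1Rw1
Branch closes: b and not b both at w0.
Every branch closes (one shown): valid in S5.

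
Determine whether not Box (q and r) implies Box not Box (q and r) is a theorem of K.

Tableau for the negation not (not Box (q and r) implies Box not Box (q and r)):
1. not (not Box (q and r) implies Box not Box (q and r)), 0
2. not Box (q and r), 0
3. not Box not Box (q and r), 0
4. not (q and r), 1
5. not r, 1
6. Box (q and r), 2
Accessibility: 0R1, 0R2
The negation has an open branch (countermodel exists).

No, not valid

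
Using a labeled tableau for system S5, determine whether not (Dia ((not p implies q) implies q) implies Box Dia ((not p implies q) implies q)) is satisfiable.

Unsatisfiable (every branch closes)

1. not (Dia ((not p implies q) implies q) implies Box Dia ((not p implies q) implies q)), w0
2. Dia ((not p implies q) implies q), w0
3. not Box Dia ((not p implies q) implies q), w0
4. (not p implies q) implies q, w1
5. not (not p implies q), w1
6. not p, w1
7. not q, w1
8. not Dia ((not p implies q) implies q), w2
9. not ((not p implies q) implies q), w0
10. not p implies q, w0
11. not q, w0
12. not ((not p implies q) implies q), w1
13. not p implies q, w1
14. not ((not p implies q) implies q), w2
15. not p implies q, w2
16. not q, w2
17. p, w0
18. q, w1
Accessibility: w0Rw0, w0Rw1, w0Rw2, w1Rw0, w1Rw1, w1Rw2, w2Rw0, w2Rw1, w2Rw2
Branch closes: q and not q both at w1.
All branches of the tableau close; one closing branch shown above.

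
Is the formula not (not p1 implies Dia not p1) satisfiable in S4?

1. not (not p1 implies Dia not p1), 0
2. not p1, 0
3. not Dia not p1, 0
4. p1, 0
Accessibility: 0R0
Branch closes: p1 and not p1 both at 0.
(One branch shown.) All branches close.

Unsatisfiable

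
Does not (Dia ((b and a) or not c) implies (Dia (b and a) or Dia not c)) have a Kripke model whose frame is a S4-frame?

Unsatisfiable (every branch closes)

1. not (Dia ((b and a) or not c) implies (Dia (b and a) or Dia not c)), u
2. Dia ((b and a) or not c), u   [neg-implies-rule on 1]
3. not (Dia (b and a) or Dia not c), u   [neg-implies-rule on 1]
4. not Dia (b and a), u   [neg-or-rule on 3]
5. not Dia not c, u   [neg-or-rule on 3]
6. not (b and a), u   [neg-Dia-rule on 4 via uRu]
7. c, u   [neg-Dia-rule on 5 via uRu]
8. not a, u   [neg-and-rule on 6 (branches; this branch)]
9. (b and a) or not c, v   [Dia-rule on 2: fresh world v, uRv]
10. not (b and a), v   [neg-Dia-rule on 4 via uRv]
11. c, v   [neg-Dia-rule on 5 via uRv]
12. b and a, v   [or-rule on 9 (branches; this branch)]
13. b, v   [and-rule on 12]
14. a, v   [and-rule on 12]
15. not a, v   [neg-and-rule on 10 (branches; this branch)]
Accessibility: uRu, uRv, vRv
Branch closes: a and not a both at v.
Every branch closes; the branch above is one of them.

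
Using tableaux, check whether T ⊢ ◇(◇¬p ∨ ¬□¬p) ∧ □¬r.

No, not valid

Tableau for the negation ¬(◇(◇¬p ∨ ¬□¬p) ∧ □¬r):
1. ¬(◇(◇¬p ∨ ¬□¬p) ∧ □¬r), w0
2. ¬□¬r, w0
3. r, w1
Accessibility: w0Rw0, w0Rw1, w1Rw1
The negation has an open branch (countermodel exists).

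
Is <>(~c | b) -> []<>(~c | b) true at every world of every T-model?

Not valid

Tableau for the negation ~(<>(~c | b) -> []<>(~c | b)):
1. ~(<>(~c | b) -> []<>(~c | b)), u
2. <>(~c | b), u
3. ~[]<>(~c | b), u
4. ~c | b, v
5. b, v
6. ~<>(~c | b), w
7. ~(~c | b), w
8. c, w
9. ~b, w
Accessibility: uRu, uRv, uRw, vRv, wRw
The negation has an open branch (countermodel exists).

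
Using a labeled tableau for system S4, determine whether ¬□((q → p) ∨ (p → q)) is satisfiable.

1. ¬□((q → p) ∨ (p → q)), u
2. ¬((q → p) ∨ (p → q)), v   [¬□-rule on 1: fresh world v, uRv]
3. ¬(q → p), v   [¬∨-rule on 2]
4. ¬(p → q), v   [¬∨-rule on 2]
5. q, v   [¬→-rule on 3]
6. ¬p, v   [¬→-rule on 3]
7. p, v   [¬→-rule on 4]
8. ¬q, v   [¬→-rule on 4]
Accessibility: uRu, uRv, vRv
Branch closes: p and ¬p both at v.
(One branch shown.) All branches close.

Unsatisfiable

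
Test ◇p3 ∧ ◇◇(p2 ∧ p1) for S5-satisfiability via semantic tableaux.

1. ◇p3 ∧ ◇◇(p2 ∧ p1), w0
2. ◇p3, w0
3. ◇◇(p2 ∧ p1), w0
4. p3, w1
5. ◇(p2 ∧ p1), w2
6. p2 ∧ p1, w3
7. p2, w3
8. p1, w3
Accessibility: w0Rw0, w0Rw1, w0Rw2, w0Rw3, w1Rw0, w1Rw1, w1Rw2, w1Rw3, w2Rw0, w2Rw1, w2Rw2, w2Rw3, w3Rw0, w3Rw1, w3Rw2, w3Rw3

Yes, satisfiable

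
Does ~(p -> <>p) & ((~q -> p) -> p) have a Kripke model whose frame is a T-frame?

No, unsatisfiable

1. ~(p -> <>p) & ((~q -> p) -> p), u
2. ~(p -> <>p), u   [&-rule on 1]
3. (~q -> p) -> p, u   [&-rule on 1]
4. p, u   [~->-rule on 2]
5. ~<>p, u   [~->-rule on 2]
6. ~p, u   [~<>-rule on 5 via uRu]
Accessibility: uRu
Branch closes: p and ~p both at u.
Every branch closes; the branch above is one of them.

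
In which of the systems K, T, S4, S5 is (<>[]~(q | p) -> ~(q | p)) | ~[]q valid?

T, S4, S5

T-tableau for the negation ~((<>[]~(q | p) -> ~(q | p)) | ~[]q):
1. ~((<>[]~(q | p) -> ~(q | p)) | ~[]q), w0
2. ~(<>[]~(q | p) -> ~(q | p)), w0
3. []q, w0
4. <>[]~(q | p), w0
5. q | p, w0
6. q, w0
7. p, w0
8. []~(q | p), w1
9. q, w1
10. ~(q | p), w1
11. ~q, w1
12. ~p, w1
Accessibility: w0Rw0, w0Rw1, w1Rw1
Branch closes: q and ~q both at w1.
Every branch closes (one shown): valid in T, hence also in S4, S5 (every theorem of T is a theorem of S4 and S5).
K-tableau for the negation ~((<>[]~(q | p) -> ~(q | p)) | ~[]q):
1. ~((<>[]~(q | p) -> ~(q | p)) | ~[]q), w0
2. ~(<>[]~(q | p) -> ~(q | p)), w0
3. []q, w0
4. <>[]~(q | p), w0
5. q | p, w0
6. p, w0
7. []~(q | p), w1
8. q, w1
Accessibility: w0Rw1
Complete open branch: countermodel on a K-frame, so not valid in K.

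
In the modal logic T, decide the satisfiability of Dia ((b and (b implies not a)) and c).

Yes, satisfiable

1. Dia ((b and (b implies not a)) and c), w0
2. (b and (b implies not a)) and c, w1
3. b and (b implies not a), w1
4. c, w1
5. b, w1
6. b implies not a, w1
7. not a, w1
Accessibility: w0Rw0, w0Rw1, w1Rw1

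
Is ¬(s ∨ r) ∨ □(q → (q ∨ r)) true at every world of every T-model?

Tableau for the negation ¬(¬(s ∨ r) ∨ □(q → (q ∨ r))):
1. ¬(¬(s ∨ r) ∨ □(q → (q ∨ r))), 0
2. s ∨ r, 0
3. ¬□(q → (q ∨ r)), 0
4. r, 0
5. ¬(q → (q ∨ r)), 1
6. q, 1
7. ¬(q ∨ r), 1
8. ¬q, 1
9. ¬r, 1
Accessibility: 0R0, 0R1, 1R1
Branch closes: q and ¬q both at 1.
Every branch of the negation's tableau closes; the branch above is one of them.

Valid in T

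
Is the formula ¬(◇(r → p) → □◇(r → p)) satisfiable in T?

1. ¬(◇(r → p) → □◇(r → p)), w0
2. ◇(r → p), w0
3. ¬□◇(r → p), w0
4. r → p, w1
5. p, w1
6. ¬◇(r → p), w2
7. ¬(r → p), w2
8. r, w2
9. ¬p, w2
Accessibility: w0Rw0, w0Rw1, w0Rw2, w1Rw1, w2Rw2

Yes, satisfiable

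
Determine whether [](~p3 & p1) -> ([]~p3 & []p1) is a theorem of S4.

Tableau for the negation ~([](~p3 & p1) -> ([]~p3 & []p1)):
1. ~([](~p3 & p1) -> ([]~p3 & []p1)), u
2. [](~p3 & p1), u   [~->-rule on 1]
3. ~([]~p3 & []p1), u   [~->-rule on 1]
4. ~p3 & p1, u   [[]-rule on 2 via uRu]
5. ~p3, u   [&-rule on 4]
6. p1, u   [&-rule on 4]
7. ~[]p1, u   [~&-rule on 3 (branches; this branch)]
8. ~p1, v   [~[]-rule on 7: fresh world v, uRv]
9. ~p3 & p1, v   [[]-rule on 2 via uRv]
10. ~p3, v   [&-rule on 9]
11. p1, v   [&-rule on 9]
Accessibility: uRu, uRv, vRv
Branch closes: p1 and ~p1 both at v.
All branches of the negation close; one closing branch shown above.

Valid in S4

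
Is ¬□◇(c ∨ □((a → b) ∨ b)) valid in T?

Not valid

Tableau for the negation □◇(c ∨ □((a → b) ∨ b)):
1. □◇(c ∨ □((a → b) ∨ b)), w0
2. ◇(c ∨ □((a → b) ∨ b)), w0
3. c ∨ □((a → b) ∨ b), w1
4. ◇(c ∨ □((a → b) ∨ b)), w1
5. □((a → b) ∨ b), w1
6. (a → b) ∨ b, w1
7. b, w1
8. c ∨ □((a → b) ∨ b), w2
9. (a → b) ∨ b, w2
10. □((a → b) ∨ b), w2
11. b, w2
Accessibility: w0Rw0, w0Rw1, w1Rw1, w1Rw2, w2Rw2
The negation has an open branch (countermodel exists).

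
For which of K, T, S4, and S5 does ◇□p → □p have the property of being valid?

S5-tableau for the negation ¬(◇□p → □p):
1. ¬(◇□p → □p), u
2. ◇□p, u
3. ¬□p, u
4. □p, v
5. p, u
6. p, v
7. ¬p, w
8. p, w
Accessibility: uRu, uRv, uRw, vRu, vRv, vRw, wRu, wRv, wRw
Branch closes: p and ¬p both at w.
Every branch closes (one shown): valid in S5.
S4-tableau for the negation ¬(◇□p → □p):
1. ¬(◇□p → □p), u
2. ◇□p, u
3. ¬□p, u
4. □p, v
5. p, v
6. ¬p, w
Accessibility: uRu, uRv, uRw, vRv, wRw
Complete open branch: countermodel on an S4-frame, so not valid in S4, nor in K, T (the same frame is also a K-frame and a T-frame).

S5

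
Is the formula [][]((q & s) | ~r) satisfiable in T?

Satisfiable

1. [][]((q & s) | ~r), w0
2. []((q & s) | ~r), w0
3. (q & s) | ~r, w0
4. ~r, w0
Accessibility: w0Rw0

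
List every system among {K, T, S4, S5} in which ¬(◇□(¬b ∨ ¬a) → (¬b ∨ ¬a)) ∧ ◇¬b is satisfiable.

S5-tableau for the formula:
1. ¬(◇□(¬b ∨ ¬a) → (¬b ∨ ¬a)) ∧ ◇¬b, u
2. ¬(◇□(¬b ∨ ¬a) → (¬b ∨ ¬a)), u
3. ◇¬b, u
4. ◇□(¬b ∨ ¬a), u
5. ¬(¬b ∨ ¬a), u
6. b, u
7. a, u
8. ¬b, v
9. □(¬b ∨ ¬a), w
10. ¬b ∨ ¬a, u
11. ¬b ∨ ¬a, v
12. ¬b ∨ ¬a, w
13. ¬a, u
Accessibility: uRu, uRv, uRw, vRu, vRv, vRw, wRu, wRv, wRw
Branch closes: a and ¬a both at u.
Every branch closes (one shown): unsatisfiable in S5.
S4-tableau for the formula:
1. ¬(◇□(¬b ∨ ¬a) → (¬b ∨ ¬a)) ∧ ◇¬b, u
2. ¬(◇□(¬b ∨ ¬a) → (¬b ∨ ¬a)), u
3. ◇¬b, u
4. ◇□(¬b ∨ ¬a), u
5. ¬(¬b ∨ ¬a), u
6. b, u
7. a, u
8. ¬b, v
9. □(¬b ∨ ¬a), w
10. ¬b ∨ ¬a, w
11. ¬a, w
Accessibility: uRu, uRv, uRw, vRv, wRw
Complete open branch: satisfiable in S4, hence also in K, T (this S4-model is also a K-model and a T-model).

K, T, S4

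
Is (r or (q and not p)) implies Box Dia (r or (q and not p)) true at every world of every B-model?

Tableau for the negation not ((r or (q and not p)) implies Box Dia (r or (q and not p))):
1. not ((r or (q and not p)) implies Box Dia (r or (q and not p))), u
2. r or (q and not p), u   [neg-implies-rule on 1]
3. not Box Dia (r or (q and not p)), u   [neg-implies-rule on 1]
4. q and not p, u   [or-rule on 2 (branches; this branch)]
5. q, u   [and-rule on 4]
6. not p, u   [and-rule on 4]
7. not Dia (r or (q and not p)), v   [neg-Box-rule on 3: fresh world v, uRv]
8. not (r or (q and not p)), u   [neg-Dia-rule on 7 via vRu]
9. not r, u   [neg-or-rule on 8]
10. not (q and not p), u   [neg-or-rule on 8]
11. not (r or (q and not p)), v   [neg-Dia-rule on 7 via vRv]
12. not r, v   [neg-or-rule on 11]
13. not (q and not p), v   [neg-or-rule on 11]
14. p, u   [neg-and-rule on 10 (branches; this branch)]
Accessibility: uRu, uRv, vRu, vRv
Branch closes: p and not p both at u.
Every branch of the negation's tableau closes; the branch above is one of them.

Valid in B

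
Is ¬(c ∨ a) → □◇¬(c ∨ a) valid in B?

Tableau for the negation ¬(¬(c ∨ a) → □◇¬(c ∨ a)):
1. ¬(¬(c ∨ a) → □◇¬(c ∨ a)), u
2. ¬(c ∨ a), u
3. ¬□◇¬(c ∨ a), u
4. ¬c, u
5. ¬a, u
6. ¬◇¬(c ∨ a), v
7. c ∨ a, u
8. c ∨ a, v
9. a, u
Accessibility: uRu, uRv, vRu, vRv
Branch closes: a and ¬a both at u.
All branches of the negation close; one closing branch shown above.

Yes, valid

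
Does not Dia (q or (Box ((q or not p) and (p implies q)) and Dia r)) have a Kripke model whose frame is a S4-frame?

Satisfiable (open branch found)

1. not Dia (q or (Box ((q or not p) and (p implies q)) and Dia r)), w0
2. not (q or (Box ((q or not p) and (p implies q)) and Dia r)), w0
3. not q, w0
4. not (Box ((q or not p) and (p implies q)) and Dia r), w0
5. not Dia r, w0
6. not r, w0
Accessibility: w0Rw0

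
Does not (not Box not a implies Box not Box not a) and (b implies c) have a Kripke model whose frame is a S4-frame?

1. not (not Box not a implies Box not Box not a) and (b implies c), w0
2. not (not Box not a implies Box not Box not a), w0
3. b implies c, w0
4. not Box not a, w0
5. not Box not Box not a, w0
6. c, w0
7. a, w1
8. Box not a, w2
9. not a, w2
Accessibility: w0Rw0, w0Rw1, w0Rw2, w1Rw1, w2Rw2

Satisfiable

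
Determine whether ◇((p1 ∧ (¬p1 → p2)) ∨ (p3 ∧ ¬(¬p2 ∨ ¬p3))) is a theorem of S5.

No, not valid

Tableau for the negation ¬◇((p1 ∧ (¬p1 → p2)) ∨ (p3 ∧ ¬(¬p2 ∨ ¬p3))):
1. ¬◇((p1 ∧ (¬p1 → p2)) ∨ (p3 ∧ ¬(¬p2 ∨ ¬p3))), u
2. ¬((p1 ∧ (¬p1 → p2)) ∨ (p3 ∧ ¬(¬p2 ∨ ¬p3))), u   [¬◇-rule on 1 via uRu]
3. ¬(p1 ∧ (¬p1 → p2)), u   [¬∨-rule on 2]
4. ¬(p3 ∧ ¬(¬p2 ∨ ¬p3)), u   [¬∨-rule on 2]
5. ¬(¬p1 → p2), u   [¬∧-rule on 3 (branches; this branch)]
6. ¬p1, u   [¬→-rule on 5]
7. ¬p2, u   [¬→-rule on 5]
8. ¬p2 ∨ ¬p3, u   [¬∧-rule on 4 (branches; this branch)]
9. ¬p3, u   [∨-rule on 8 (branches; this branch)]
Accessibility: uRu
The negation has an open branch (countermodel exists).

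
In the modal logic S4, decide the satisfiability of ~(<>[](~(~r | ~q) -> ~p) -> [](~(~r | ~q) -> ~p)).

Yes, satisfiable

1. ~(<>[](~(~r | ~q) -> ~p) -> [](~(~r | ~q) -> ~p)), w0
2. <>[](~(~r | ~q) -> ~p), w0
3. ~[](~(~r | ~q) -> ~p), w0
4. [](~(~r | ~q) -> ~p), w1
5. ~(~r | ~q) -> ~p, w1
6. ~p, w1
7. ~(~(~r | ~q) -> ~p), w2
8. ~(~r | ~q), w2
9. p, w2
10. r, w2
11. q, w2
Accessibility: w0Rw0, w0Rw1, w0Rw2, w1Rw1, w2Rw2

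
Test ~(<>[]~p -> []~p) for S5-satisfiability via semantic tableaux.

Unsatisfiable (every branch closes)

1. ~(<>[]~p -> []~p), w0
2. <>[]~p, w0   [~->-rule on 1]
3. ~[]~p, w0   [~->-rule on 1]
4. []~p, w1   [<>-rule on 2: fresh world w1, w0Rw1]
5. ~p, w0   [[]-rule on 4 via w1Rw0]
6. ~p, w1   [[]-rule on 4 via w1Rw1]
7. p, w2   [~[]-rule on 3: fresh world w2, w0Rw2]
8. ~p, w2   [[]-rule on 4 via w1Rw2]
Accessibility: w0Rw0, w0Rw1, w0Rw2, w1Rw0, w1Rw1, w1Rw2, w2Rw0, w2Rw1, w2Rw2
Branch closes: p and ~p both at w2.
All branches of the tableau close; one closing branch shown above.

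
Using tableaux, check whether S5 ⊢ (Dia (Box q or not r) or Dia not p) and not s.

No, not valid

Tableau for the negation not ((Dia (Box q or not r) or Dia not p) and not s):
1. not ((Dia (Box q or not r) or Dia not p) and not s), u
2. s, u
Accessibility: uRu
The negation has an open branch (countermodel exists).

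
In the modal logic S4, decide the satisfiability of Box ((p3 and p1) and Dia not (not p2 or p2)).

Unsatisfiable

1. Box ((p3 and p1) and Dia not (not p2 or p2)), u
2. (p3 and p1) and Dia not (not p2 or p2), u
3. p3 and p1, u
4. Dia not (not p2 or p2), u
5. p3, u
6. p1, u
7. not (not p2 or p2), v
8. p2, v
9. not p2, v
Accessibility: uRu, uRv, vRv
Branch closes: p2 and not p2 both at v.
All branches of the tableau close; one closing branch shown above.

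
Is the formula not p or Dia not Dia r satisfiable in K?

Satisfiable (open branch found)

1. not p or Dia not Dia r, 0
2. Dia not Dia r, 0   [or-rule on 1 (branches; this branch)]
3. not Dia r, 1   [Dia-rule on 2: fresh world 1, 0R1]
Accessibility: 0R1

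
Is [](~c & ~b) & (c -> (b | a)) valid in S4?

Invalid (countermodel exists)

Tableau for the negation ~([](~c & ~b) & (c -> (b | a))):
1. ~([](~c & ~b) & (c -> (b | a))), 0
2. ~(c -> (b | a)), 0
3. c, 0
4. ~(b | a), 0
5. ~b, 0
6. ~a, 0
Accessibility: 0R0
The negation has an open branch (countermodel exists).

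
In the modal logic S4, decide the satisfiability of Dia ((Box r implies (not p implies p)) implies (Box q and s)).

1. Dia ((Box r implies (not p implies p)) implies (Box q and s)), 0
2. (Box r implies (not p implies p)) implies (Box q and s), 1
3. Box q and s, 1
4. Box q, 1
5. s, 1
6. q, 1
Accessibility: 0R0, 0R1, 1R1

Satisfiable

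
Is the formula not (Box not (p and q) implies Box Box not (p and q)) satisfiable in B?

Satisfiable (open branch found)

1. not (Box not (p and q) implies Box Box not (p and q)), w0
2. Box not (p and q), w0   [neg-implies-rule on 1]
3. not Box Box not (p and q), w0   [neg-implies-rule on 1]
4. not (p and q), w0   [Box-rule on 2 via w0Rw0]
5. not q, w0   [neg-and-rule on 4 (branches; this branch)]
6. not Box not (p and q), w1   [neg-Box-rule on 3: fresh world w1, w0Rw1]
7. not (p and q), w1   [Box-rule on 2 via w0Rw1]
8. not q, w1   [neg-and-rule on 7 (branches; this branch)]
9. p and q, w2   [neg-Box-rule on 6: fresh world w2, w1Rw2]
10. p, w2   [and-rule on 9]
11. q, w2   [and-rule on 9]
Accessibility: w0Rw0, w0Rw1, w1Rw0, w1Rw1, w1Rw2, w2Rw1, w2Rw2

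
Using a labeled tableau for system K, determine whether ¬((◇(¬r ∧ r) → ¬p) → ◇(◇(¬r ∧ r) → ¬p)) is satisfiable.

1. ¬((◇(¬r ∧ r) → ¬p) → ◇(◇(¬r ∧ r) → ¬p)), w0
2. ◇(¬r ∧ r) → ¬p, w0
3. ¬◇(◇(¬r ∧ r) → ¬p), w0
4. ¬p, w0

Satisfiable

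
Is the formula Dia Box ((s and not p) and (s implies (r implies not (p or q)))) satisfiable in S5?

1. Dia Box ((s and not p) and (s implies (r implies not (p or q)))), w0
2. Box ((s and not p) and (s implies (r implies not (p or q)))), w1   [Dia-rule on 1: fresh world w1, w0Rw1]
3. (s and not p) and (s implies (r implies not (p or q))), w0   [Box-rule on 2 via w1Rw0]
4. s and not p, w0   [and-rule on 3]
5. s implies (r implies not (p or q)), w0   [and-rule on 3]
6. s, w0   [and-rule on 4]
7. not p, w0   [and-rule on 4]
8. (s and not p) and (s implies (r implies not (p or q))), w1   [Box-rule on 2 via w1Rw1]
9. s and not p, w1   [and-rule on 8]
10. s implies (r implies not (p or q)), w1   [and-rule on 8]
11. s, w1   [and-rule on 9]
12. not p, w1   [and-rule on 9]
13. r implies not (p or q), w0   [implies-rule on 5 (branches; this branch)]
14. r implies not (p or q), w1   [implies-rule on 10 (branches; this branch)]
15. not (p or q), w0   [implies-rule on 13 (branches; this branch)]
16. not q, w0   [neg-or-rule on 15]
17. not (p or q), w1   [implies-rule on 14 (branches; this branch)]
18. not q, w1   [neg-or-rule on 17]
Accessibility: w0Rw0, w0Rw1, w1Rw0, w1Rw1

Satisfiable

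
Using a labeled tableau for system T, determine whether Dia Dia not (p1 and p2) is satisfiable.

Satisfiable

1. Dia Dia not (p1 and p2), u
2. Dia not (p1 and p2), v
3. not (p1 and p2), w
4. not p2, w
Accessibility: uRu, uRv, vRv, vRw, wRw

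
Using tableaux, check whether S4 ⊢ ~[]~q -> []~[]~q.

Not valid

Tableau for the negation ~(~[]~q -> []~[]~q):
1. ~(~[]~q -> []~[]~q), 0
2. ~[]~q, 0
3. ~[]~[]~q, 0
4. q, 1
5. []~q, 2
6. ~q, 2
Accessibility: 0R0, 0R1, 0R2, 1R1, 2R2
The negation has an open branch (countermodel exists).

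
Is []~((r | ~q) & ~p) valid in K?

Invalid (countermodel exists)

Tableau for the negation ~[]~((r | ~q) & ~p):
1. ~[]~((r | ~q) & ~p), u
2. (r | ~q) & ~p, v
3. r | ~q, v
4. ~p, v
5. ~q, v
Accessibility: uRv
The negation has an open branch (countermodel exists).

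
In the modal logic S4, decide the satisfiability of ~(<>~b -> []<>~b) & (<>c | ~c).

1. ~(<>~b -> []<>~b) & (<>c | ~c), 0
2. ~(<>~b -> []<>~b), 0
3. <>c | ~c, 0
4. <>~b, 0
5. ~[]<>~b, 0
6. ~c, 0
7. ~b, 1
8. ~<>~b, 2
9. b, 2
Accessibility: 0R0, 0R1, 0R2, 1R1, 2R2

Yes, satisfiable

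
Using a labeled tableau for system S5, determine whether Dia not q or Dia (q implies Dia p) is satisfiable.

Satisfiable (open branch found)

1. Dia not q or Dia (q implies Dia p), 0
2. Dia (q implies Dia p), 0
3. q implies Dia p, 1
4. Dia p, 1
5. p, 2
Accessibility: 0R0, 0R1, 0R2, 1R0, 1R1, 1R2, 2R0, 2R1, 2R2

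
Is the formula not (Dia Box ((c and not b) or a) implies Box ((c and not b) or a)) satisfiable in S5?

1. not (Dia Box ((c and not b) or a) implies Box ((c and not b) or a)), w0
2. Dia Box ((c and not b) or a), w0
3. not Box ((c and not b) or a), w0
4. Box ((c and not b) or a), w1
5. (c and not b) or a, w0
6. (c and not b) or a, w1
7. c and not b, w0
8. c, w0
9. not b, w0
10. c and not b, w1
11. c, w1
12. not b, w1
13. not ((c and not b) or a), w2
14. not (c and not b), w2
15. not a, w2
16. (c and not b) or a, w2
17. b, w2
18. c and not b, w2
19. c, w2
20. not b, w2
Accessibility: w0Rw0, w0Rw1, w0Rw2, w1Rw0, w1Rw1, w1Rw2, w2Rw0, w2Rw1, w2Rw2
Branch closes: b and not b both at w2.
Every branch closes; the branch above is one of them.

Unsatisfiable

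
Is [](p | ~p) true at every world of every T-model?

Tableau for the negation ~[](p | ~p):
1. ~[](p | ~p), u
2. ~(p | ~p), v
3. ~p, v
4. p, v
Accessibility: uRu, uRv, vRv
Branch closes: p and ~p both at v.
Every branch of the negation's tableau closes; the branch above is one of them.

Yes, valid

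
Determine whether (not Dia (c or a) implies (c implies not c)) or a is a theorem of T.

Yes, valid

Tableau for the negation not ((not Dia (c or a) implies (c implies not c)) or a):
1. not ((not Dia (c or a) implies (c implies not c)) or a), w0
2. not (not Dia (c or a) implies (c implies not c)), w0   [neg-or-rule on 1]
3. not a, w0   [neg-or-rule on 1]
4. not Dia (c or a), w0   [neg-implies-rule on 2]
5. not (c implies not c), w0   [neg-implies-rule on 2]
6. c, w0   [neg-implies-rule on 5]
7. not (c or a), w0   [neg-Dia-rule on 4 via w0Rw0]
8. not c, w0   [neg-or-rule on 7]
Accessibility: w0Rw0
Branch closes: c and not c both at w0.
Every branch of the negation's tableau closes; the branch above is one of them.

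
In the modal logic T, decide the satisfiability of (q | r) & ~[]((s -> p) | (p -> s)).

Unsatisfiable

1. (q | r) & ~[]((s -> p) | (p -> s)), u
2. q | r, u
3. ~[]((s -> p) | (p -> s)), u
4. r, u
5. ~((s -> p) | (p -> s)), v
6. ~(s -> p), v
7. ~(p -> s), v
8. s, v
9. ~p, v
10. p, v
11. ~s, v
Accessibility: uRu, uRv, vRv
Branch closes: p and ~p both at v.
Every branch closes; the branch above is one of them.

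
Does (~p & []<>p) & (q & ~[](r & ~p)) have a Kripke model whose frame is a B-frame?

Satisfiable

1. (~p & []<>p) & (q & ~[](r & ~p)), 0
2. ~p & []<>p, 0
3. q & ~[](r & ~p), 0
4. ~p, 0
5. []<>p, 0
6. q, 0
7. ~[](r & ~p), 0
8. <>p, 0
9. ~(r & ~p), 1
10. <>p, 1
11. p, 1
12. p, 2
13. <>p, 2
14. p, 3
15. p, 4
Accessibility: 0R0, 0R1, 0R2, 1R0, 1R1, 1R3, 2R0, 2R2, 2R4, 3R1, 3R3, 4R2, 4R4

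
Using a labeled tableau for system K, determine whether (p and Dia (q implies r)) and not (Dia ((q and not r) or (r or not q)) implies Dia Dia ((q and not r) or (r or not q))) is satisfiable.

Satisfiable

1. (p and Dia (q implies r)) and not (Dia ((q and not r) or (r or not q)) implies Dia Dia ((q and not r) or (r or not q))), w0
2. p and Dia (q implies r), w0   [and-rule on 1]
3. not (Dia ((q and not r) or (r or not q)) implies Dia Dia ((q and not r) or (r or not q))), w0   [and-rule on 1]
4. p, w0   [and-rule on 2]
5. Dia (q implies r), w0   [and-rule on 2]
6. Dia ((q and not r) or (r or not q)), w0   [neg-implies-rule on 3]
7. not Dia Dia ((q and not r) or (r or not q)), w0   [neg-implies-rule on 3]
8. q implies r, w1   [Dia-rule on 5: fresh world w1, w0Rw1]
9. not Dia ((q and not r) or (r or not q)), w1   [neg-Dia-rule on 7 via w0Rw1]
10. r, w1   [implies-rule on 8 (branches; this branch)]
11. (q and not r) or (r or not q), w2   [Dia-rule on 6: fresh world w2, w0Rw2]
12. not Dia ((q and not r) or (r or not q)), w2   [neg-Dia-rule on 7 via w0Rw2]
13. r or not q, w2   [or-rule on 11 (branches; this branch)]
14. not q, w2   [or-rule on 13 (branches; this branch)]
Accessibility: w0Rw1, w0Rw2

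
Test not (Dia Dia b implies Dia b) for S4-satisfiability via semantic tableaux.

Unsatisfiable

1. not (Dia Dia b implies Dia b), 0
2. Dia Dia b, 0
3. not Dia b, 0
4. not b, 0
5. Dia b, 1
6. not b, 1
7. b, 2
8. not b, 2
Accessibility: 0R0, 0R1, 0R2, 1R1, 1R2, 2R2
Branch closes: b and not b both at 2.
(One branch shown.) All branches close.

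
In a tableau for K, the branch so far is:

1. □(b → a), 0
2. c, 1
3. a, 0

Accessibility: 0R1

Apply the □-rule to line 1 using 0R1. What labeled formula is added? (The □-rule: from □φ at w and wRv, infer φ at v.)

b → a, 1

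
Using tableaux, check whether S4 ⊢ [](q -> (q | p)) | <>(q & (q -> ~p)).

Valid

Tableau for the negation ~([](q -> (q | p)) | <>(q & (q -> ~p))):
1. ~([](q -> (q | p)) | <>(q & (q -> ~p))), 0
2. ~[](q -> (q | p)), 0
3. ~<>(q & (q -> ~p)), 0
4. ~(q & (q -> ~p)), 0
5. ~(q -> ~p), 0
6. q, 0
7. p, 0
8. ~(q -> (q | p)), 1
9. q, 1
10. ~(q | p), 1
11. ~q, 1
12. ~p, 1
Accessibility: 0R0, 0R1, 1R1
Branch closes: q and ~q both at 1.
Every branch of the negation's tableau closes; the branch above is one of them.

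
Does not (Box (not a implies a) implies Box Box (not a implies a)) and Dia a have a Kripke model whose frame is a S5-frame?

1. not (Box (not a implies a) implies Box Box (not a implies a)) and Dia a, w0
2. not (Box (not a implies a) implies Box Box (not a implies a)), w0
3. Dia a, w0
4. Box (not a implies a), w0
5. not Box Box (not a implies a), w0
6. not a implies a, w0
7. a, w0
8. a, w1
9. not a implies a, w1
10. not Box (not a implies a), w2
11. not a implies a, w2
12. a, w2
13. not (not a implies a), w3
14. not a, w3
15. not a implies a, w3
16. a, w3
Accessibility: w0Rw0, w0Rw1, w0Rw2, w0Rw3, w1Rw0, w1Rw1, w1Rw2, w1Rw3, w2Rw0, w2Rw1, w2Rw2, w2Rw3, w3Rw0, w3Rw1, w3Rw2, w3Rw3
Branch closes: a and not a both at w3.
Every branch closes; the branch above is one of them.

Unsatisfiable (every branch closes)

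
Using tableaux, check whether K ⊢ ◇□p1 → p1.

Invalid (countermodel exists)

Tableau for the negation ¬(◇□p1 → p1):
1. ¬(◇□p1 → p1), 0
2. ◇□p1, 0
3. ¬p1, 0
4. □p1, 1
Accessibility: 0R1
The negation has an open branch (countermodel exists).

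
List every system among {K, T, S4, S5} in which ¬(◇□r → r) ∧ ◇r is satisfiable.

S5-tableau for the formula:
1. ¬(◇□r → r) ∧ ◇r, u
2. ¬(◇□r → r), u
3. ◇r, u
4. ◇□r, u
5. ¬r, u
6. r, v
7. □r, w
8. r, u
Accessibility: uRu, uRv, uRw, vRu, vRv, vRw, wRu, wRv, wRw
Branch closes: r and ¬r both at u.
Every branch closes (one shown): unsatisfiable in S5.
S4-tableau for the formula:
1. ¬(◇□r → r) ∧ ◇r, u
2. ¬(◇□r → r), u
3. ◇r, u
4. ◇□r, u
5. ¬r, u
6. r, v
7. □r, w
8. r, w
Accessibility: uRu, uRv, uRw, vRv, wRw
Complete open branch: satisfiable in S4, hence also in K, T (this S4-model is also a K-model and a T-model).

K, T, S4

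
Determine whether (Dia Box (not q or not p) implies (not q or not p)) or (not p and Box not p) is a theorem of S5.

Tableau for the negation not ((Dia Box (not q or not p) implies (not q or not p)) or (not p and Box not p)):
1. not ((Dia Box (not q or not p) implies (not q or not p)) or (not p and Box not p)), 0
2. not (Dia Box (not q or not p) implies (not q or not p)), 0   [neg-or-rule on 1]
3. not (not p and Box not p), 0   [neg-or-rule on 1]
4. Dia Box (not q or not p), 0   [neg-implies-rule on 2]
5. not (not q or not p), 0   [neg-implies-rule on 2]
6. q, 0   [neg-or-rule on 5]
7. p, 0   [neg-or-rule on 5]
8. not Box not p, 0   [neg-and-rule on 3 (branches; this branch)]
9. Box (not q or not p), 1   [Dia-rule on 4: fresh world 1, 0R1]
10. not q or not p, 0   [Box-rule on 9 via 1R0]
11. not q or not p, 1   [Box-rule on 9 via 1R1]
12. not p, 0   [or-rule on 10 (branches; this branch)]
Accessibility: 0R0, 0R1, 1R0, 1R1
Branch closes: p and not p both at 0.
All branches of the negation close; one closing branch shown above.

Valid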